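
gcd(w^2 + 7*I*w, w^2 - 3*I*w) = w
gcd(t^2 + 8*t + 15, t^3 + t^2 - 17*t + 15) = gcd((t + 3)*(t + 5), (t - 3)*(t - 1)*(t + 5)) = t + 5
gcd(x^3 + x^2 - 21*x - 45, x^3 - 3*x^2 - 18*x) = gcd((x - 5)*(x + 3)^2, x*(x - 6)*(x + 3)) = x + 3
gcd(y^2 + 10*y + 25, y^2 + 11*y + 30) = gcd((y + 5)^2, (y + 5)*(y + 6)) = y + 5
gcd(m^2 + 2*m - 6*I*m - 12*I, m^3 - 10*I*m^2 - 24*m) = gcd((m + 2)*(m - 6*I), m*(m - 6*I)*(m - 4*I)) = m - 6*I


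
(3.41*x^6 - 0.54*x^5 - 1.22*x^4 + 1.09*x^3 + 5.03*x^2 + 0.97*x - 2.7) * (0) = 0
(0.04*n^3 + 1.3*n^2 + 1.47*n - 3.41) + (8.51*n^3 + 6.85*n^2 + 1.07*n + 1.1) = 8.55*n^3 + 8.15*n^2 + 2.54*n - 2.31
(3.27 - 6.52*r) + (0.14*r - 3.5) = -6.38*r - 0.23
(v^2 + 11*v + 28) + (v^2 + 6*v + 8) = 2*v^2 + 17*v + 36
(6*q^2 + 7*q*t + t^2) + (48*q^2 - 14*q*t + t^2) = 54*q^2 - 7*q*t + 2*t^2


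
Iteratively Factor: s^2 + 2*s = (s + 2)*(s)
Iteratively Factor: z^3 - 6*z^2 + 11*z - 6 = (z - 1)*(z^2 - 5*z + 6) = (z - 2)*(z - 1)*(z - 3)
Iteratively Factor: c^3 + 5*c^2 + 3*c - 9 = (c - 1)*(c^2 + 6*c + 9) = (c - 1)*(c + 3)*(c + 3)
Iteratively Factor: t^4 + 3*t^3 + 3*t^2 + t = (t)*(t^3 + 3*t^2 + 3*t + 1) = t*(t + 1)*(t^2 + 2*t + 1) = t*(t + 1)^2*(t + 1)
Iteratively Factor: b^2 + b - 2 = (b - 1)*(b + 2)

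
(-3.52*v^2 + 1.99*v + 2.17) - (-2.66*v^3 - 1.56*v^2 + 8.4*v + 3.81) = 2.66*v^3 - 1.96*v^2 - 6.41*v - 1.64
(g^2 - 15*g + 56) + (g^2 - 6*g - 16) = 2*g^2 - 21*g + 40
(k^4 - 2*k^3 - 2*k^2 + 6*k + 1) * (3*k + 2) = 3*k^5 - 4*k^4 - 10*k^3 + 14*k^2 + 15*k + 2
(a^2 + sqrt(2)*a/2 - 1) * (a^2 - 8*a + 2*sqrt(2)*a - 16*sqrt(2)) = a^4 - 8*a^3 + 5*sqrt(2)*a^3/2 - 20*sqrt(2)*a^2 + a^2 - 8*a - 2*sqrt(2)*a + 16*sqrt(2)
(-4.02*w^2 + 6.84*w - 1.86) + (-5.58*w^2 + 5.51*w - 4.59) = -9.6*w^2 + 12.35*w - 6.45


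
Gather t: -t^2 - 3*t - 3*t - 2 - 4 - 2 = -t^2 - 6*t - 8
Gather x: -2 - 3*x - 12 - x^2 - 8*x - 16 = -x^2 - 11*x - 30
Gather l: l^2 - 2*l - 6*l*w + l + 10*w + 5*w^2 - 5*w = l^2 + l*(-6*w - 1) + 5*w^2 + 5*w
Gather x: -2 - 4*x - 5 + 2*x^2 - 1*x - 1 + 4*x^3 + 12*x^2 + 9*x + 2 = 4*x^3 + 14*x^2 + 4*x - 6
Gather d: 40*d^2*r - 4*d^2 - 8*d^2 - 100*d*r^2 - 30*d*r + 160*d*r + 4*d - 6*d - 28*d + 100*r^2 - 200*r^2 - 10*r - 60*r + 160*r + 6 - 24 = d^2*(40*r - 12) + d*(-100*r^2 + 130*r - 30) - 100*r^2 + 90*r - 18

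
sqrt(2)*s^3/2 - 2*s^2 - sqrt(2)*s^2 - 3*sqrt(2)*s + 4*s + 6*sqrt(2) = (s - 2)*(s - 3*sqrt(2))*(sqrt(2)*s/2 + 1)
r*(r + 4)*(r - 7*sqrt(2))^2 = r^4 - 14*sqrt(2)*r^3 + 4*r^3 - 56*sqrt(2)*r^2 + 98*r^2 + 392*r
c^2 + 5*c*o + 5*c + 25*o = (c + 5)*(c + 5*o)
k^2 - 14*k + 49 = (k - 7)^2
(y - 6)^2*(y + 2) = y^3 - 10*y^2 + 12*y + 72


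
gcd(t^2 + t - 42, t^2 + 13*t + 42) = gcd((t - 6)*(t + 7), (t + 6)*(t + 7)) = t + 7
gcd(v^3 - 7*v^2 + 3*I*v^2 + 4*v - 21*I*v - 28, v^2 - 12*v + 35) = v - 7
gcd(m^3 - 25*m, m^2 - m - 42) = 1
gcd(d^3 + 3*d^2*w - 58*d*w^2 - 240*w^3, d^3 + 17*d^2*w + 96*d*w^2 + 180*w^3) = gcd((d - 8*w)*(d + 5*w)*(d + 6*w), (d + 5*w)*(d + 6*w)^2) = d^2 + 11*d*w + 30*w^2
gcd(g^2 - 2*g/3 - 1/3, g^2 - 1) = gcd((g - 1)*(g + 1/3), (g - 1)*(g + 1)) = g - 1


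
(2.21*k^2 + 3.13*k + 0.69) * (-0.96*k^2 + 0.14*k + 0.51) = -2.1216*k^4 - 2.6954*k^3 + 0.9029*k^2 + 1.6929*k + 0.3519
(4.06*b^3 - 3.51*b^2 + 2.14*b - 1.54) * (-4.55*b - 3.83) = -18.473*b^4 + 0.420699999999998*b^3 + 3.7063*b^2 - 1.1892*b + 5.8982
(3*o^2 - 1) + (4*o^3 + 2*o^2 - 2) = 4*o^3 + 5*o^2 - 3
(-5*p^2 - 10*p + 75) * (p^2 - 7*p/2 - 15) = -5*p^4 + 15*p^3/2 + 185*p^2 - 225*p/2 - 1125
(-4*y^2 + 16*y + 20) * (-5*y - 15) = 20*y^3 - 20*y^2 - 340*y - 300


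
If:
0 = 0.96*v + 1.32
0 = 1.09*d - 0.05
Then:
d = 0.05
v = -1.38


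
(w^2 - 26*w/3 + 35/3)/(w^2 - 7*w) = (w - 5/3)/w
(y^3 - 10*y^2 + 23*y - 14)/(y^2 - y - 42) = (y^2 - 3*y + 2)/(y + 6)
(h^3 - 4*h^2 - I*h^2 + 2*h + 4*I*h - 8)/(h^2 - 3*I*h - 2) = (h^2 + h*(-4 + I) - 4*I)/(h - I)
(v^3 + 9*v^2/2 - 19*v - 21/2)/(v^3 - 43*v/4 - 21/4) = 2*(v^2 + 4*v - 21)/(2*v^2 - v - 21)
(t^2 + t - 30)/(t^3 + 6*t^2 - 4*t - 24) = (t - 5)/(t^2 - 4)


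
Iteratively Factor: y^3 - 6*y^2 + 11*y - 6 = (y - 1)*(y^2 - 5*y + 6) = (y - 2)*(y - 1)*(y - 3)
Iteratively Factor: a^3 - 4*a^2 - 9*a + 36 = (a - 3)*(a^2 - a - 12) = (a - 4)*(a - 3)*(a + 3)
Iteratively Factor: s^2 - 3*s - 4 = (s + 1)*(s - 4)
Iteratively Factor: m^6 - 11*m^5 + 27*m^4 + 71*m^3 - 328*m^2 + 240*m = (m - 4)*(m^5 - 7*m^4 - m^3 + 67*m^2 - 60*m) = (m - 4)*(m + 3)*(m^4 - 10*m^3 + 29*m^2 - 20*m) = (m - 4)^2*(m + 3)*(m^3 - 6*m^2 + 5*m) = (m - 5)*(m - 4)^2*(m + 3)*(m^2 - m) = (m - 5)*(m - 4)^2*(m - 1)*(m + 3)*(m)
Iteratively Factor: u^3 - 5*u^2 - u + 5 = (u + 1)*(u^2 - 6*u + 5) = (u - 1)*(u + 1)*(u - 5)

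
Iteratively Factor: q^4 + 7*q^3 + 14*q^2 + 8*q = (q)*(q^3 + 7*q^2 + 14*q + 8) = q*(q + 1)*(q^2 + 6*q + 8) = q*(q + 1)*(q + 2)*(q + 4)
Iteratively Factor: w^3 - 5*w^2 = (w)*(w^2 - 5*w) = w^2*(w - 5)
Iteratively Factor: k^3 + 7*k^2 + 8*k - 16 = (k - 1)*(k^2 + 8*k + 16) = (k - 1)*(k + 4)*(k + 4)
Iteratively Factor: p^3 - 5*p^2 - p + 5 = (p - 5)*(p^2 - 1) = (p - 5)*(p + 1)*(p - 1)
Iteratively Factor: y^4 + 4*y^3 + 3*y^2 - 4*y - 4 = (y - 1)*(y^3 + 5*y^2 + 8*y + 4) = (y - 1)*(y + 2)*(y^2 + 3*y + 2) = (y - 1)*(y + 1)*(y + 2)*(y + 2)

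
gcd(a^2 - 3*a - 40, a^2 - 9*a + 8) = a - 8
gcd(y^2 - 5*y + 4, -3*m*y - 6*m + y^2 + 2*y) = 1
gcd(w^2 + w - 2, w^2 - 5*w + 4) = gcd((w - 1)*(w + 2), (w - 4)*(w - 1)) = w - 1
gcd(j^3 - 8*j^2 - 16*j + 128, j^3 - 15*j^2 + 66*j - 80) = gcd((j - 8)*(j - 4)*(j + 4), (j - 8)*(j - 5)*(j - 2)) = j - 8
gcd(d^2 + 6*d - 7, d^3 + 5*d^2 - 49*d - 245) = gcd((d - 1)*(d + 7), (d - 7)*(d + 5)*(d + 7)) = d + 7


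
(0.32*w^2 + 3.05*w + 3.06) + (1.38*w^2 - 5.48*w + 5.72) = 1.7*w^2 - 2.43*w + 8.78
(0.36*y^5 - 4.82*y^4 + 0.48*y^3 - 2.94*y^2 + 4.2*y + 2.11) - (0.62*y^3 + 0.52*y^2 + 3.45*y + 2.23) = 0.36*y^5 - 4.82*y^4 - 0.14*y^3 - 3.46*y^2 + 0.75*y - 0.12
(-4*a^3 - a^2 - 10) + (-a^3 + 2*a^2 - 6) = -5*a^3 + a^2 - 16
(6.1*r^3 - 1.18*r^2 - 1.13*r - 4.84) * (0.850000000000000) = 5.185*r^3 - 1.003*r^2 - 0.9605*r - 4.114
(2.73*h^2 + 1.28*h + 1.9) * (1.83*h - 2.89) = 4.9959*h^3 - 5.5473*h^2 - 0.2222*h - 5.491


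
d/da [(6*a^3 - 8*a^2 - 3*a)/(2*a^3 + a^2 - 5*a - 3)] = (22*a^4 - 48*a^3 - 11*a^2 + 48*a + 9)/(4*a^6 + 4*a^5 - 19*a^4 - 22*a^3 + 19*a^2 + 30*a + 9)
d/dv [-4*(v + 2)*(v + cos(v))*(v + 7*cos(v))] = 4*(v + 2)*(v + cos(v))*(7*sin(v) - 1) + 4*(v + 2)*(v + 7*cos(v))*(sin(v) - 1) - 4*(v + cos(v))*(v + 7*cos(v))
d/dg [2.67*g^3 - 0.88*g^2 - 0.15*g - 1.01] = 8.01*g^2 - 1.76*g - 0.15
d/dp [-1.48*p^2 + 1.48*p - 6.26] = 1.48 - 2.96*p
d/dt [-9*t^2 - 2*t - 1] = -18*t - 2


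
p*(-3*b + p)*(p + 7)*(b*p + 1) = -3*b^2*p^3 - 21*b^2*p^2 + b*p^4 + 7*b*p^3 - 3*b*p^2 - 21*b*p + p^3 + 7*p^2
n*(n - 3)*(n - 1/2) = n^3 - 7*n^2/2 + 3*n/2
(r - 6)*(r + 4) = r^2 - 2*r - 24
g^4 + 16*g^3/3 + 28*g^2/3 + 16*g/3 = g*(g + 4/3)*(g + 2)^2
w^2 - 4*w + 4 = (w - 2)^2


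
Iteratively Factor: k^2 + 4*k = (k)*(k + 4)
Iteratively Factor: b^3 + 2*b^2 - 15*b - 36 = (b + 3)*(b^2 - b - 12) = (b + 3)^2*(b - 4)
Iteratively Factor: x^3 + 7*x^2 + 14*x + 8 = (x + 1)*(x^2 + 6*x + 8) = (x + 1)*(x + 4)*(x + 2)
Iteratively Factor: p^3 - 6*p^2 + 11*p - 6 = (p - 1)*(p^2 - 5*p + 6) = (p - 2)*(p - 1)*(p - 3)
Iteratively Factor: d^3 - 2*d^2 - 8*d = (d)*(d^2 - 2*d - 8) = d*(d + 2)*(d - 4)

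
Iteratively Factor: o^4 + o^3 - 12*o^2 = (o + 4)*(o^3 - 3*o^2) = o*(o + 4)*(o^2 - 3*o) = o*(o - 3)*(o + 4)*(o)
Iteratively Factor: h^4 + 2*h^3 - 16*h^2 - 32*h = (h + 2)*(h^3 - 16*h) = h*(h + 2)*(h^2 - 16) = h*(h + 2)*(h + 4)*(h - 4)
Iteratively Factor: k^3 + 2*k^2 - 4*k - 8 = (k - 2)*(k^2 + 4*k + 4) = (k - 2)*(k + 2)*(k + 2)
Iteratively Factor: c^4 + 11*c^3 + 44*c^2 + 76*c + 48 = (c + 2)*(c^3 + 9*c^2 + 26*c + 24) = (c + 2)^2*(c^2 + 7*c + 12) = (c + 2)^2*(c + 3)*(c + 4)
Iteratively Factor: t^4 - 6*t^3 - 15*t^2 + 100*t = (t)*(t^3 - 6*t^2 - 15*t + 100) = t*(t + 4)*(t^2 - 10*t + 25) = t*(t - 5)*(t + 4)*(t - 5)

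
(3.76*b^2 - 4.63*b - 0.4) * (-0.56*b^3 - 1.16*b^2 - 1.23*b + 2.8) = -2.1056*b^5 - 1.7688*b^4 + 0.97*b^3 + 16.6869*b^2 - 12.472*b - 1.12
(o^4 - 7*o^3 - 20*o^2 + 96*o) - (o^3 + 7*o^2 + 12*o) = o^4 - 8*o^3 - 27*o^2 + 84*o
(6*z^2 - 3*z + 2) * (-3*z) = -18*z^3 + 9*z^2 - 6*z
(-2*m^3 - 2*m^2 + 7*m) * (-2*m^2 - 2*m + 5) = 4*m^5 + 8*m^4 - 20*m^3 - 24*m^2 + 35*m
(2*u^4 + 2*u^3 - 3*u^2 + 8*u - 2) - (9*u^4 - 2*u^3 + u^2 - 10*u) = -7*u^4 + 4*u^3 - 4*u^2 + 18*u - 2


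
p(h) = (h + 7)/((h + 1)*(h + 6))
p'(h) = 1/((h + 1)*(h + 6)) - (h + 7)/((h + 1)*(h + 6)^2) - (h + 7)/((h + 1)^2*(h + 6))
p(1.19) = 0.52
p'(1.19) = -0.25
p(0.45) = 0.80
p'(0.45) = -0.57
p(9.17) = 0.10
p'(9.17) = -0.01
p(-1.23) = -5.26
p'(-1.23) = -22.68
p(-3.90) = -0.51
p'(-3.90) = -0.10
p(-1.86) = -1.44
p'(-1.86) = -1.61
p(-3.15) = -0.63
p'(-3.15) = -0.23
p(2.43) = 0.33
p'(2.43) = -0.10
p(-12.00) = -0.08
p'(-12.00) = 0.00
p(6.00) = 0.15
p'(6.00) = -0.02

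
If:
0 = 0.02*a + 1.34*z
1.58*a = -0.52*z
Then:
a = 0.00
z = 0.00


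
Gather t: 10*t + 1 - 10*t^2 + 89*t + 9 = -10*t^2 + 99*t + 10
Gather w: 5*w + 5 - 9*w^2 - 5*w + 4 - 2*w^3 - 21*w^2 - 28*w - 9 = -2*w^3 - 30*w^2 - 28*w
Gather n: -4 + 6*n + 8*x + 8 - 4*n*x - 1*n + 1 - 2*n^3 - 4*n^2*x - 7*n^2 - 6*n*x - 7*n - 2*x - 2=-2*n^3 + n^2*(-4*x - 7) + n*(-10*x - 2) + 6*x + 3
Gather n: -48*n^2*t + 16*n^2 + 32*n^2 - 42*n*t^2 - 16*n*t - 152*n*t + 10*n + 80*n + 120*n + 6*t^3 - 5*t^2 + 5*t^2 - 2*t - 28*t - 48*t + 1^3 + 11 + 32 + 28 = n^2*(48 - 48*t) + n*(-42*t^2 - 168*t + 210) + 6*t^3 - 78*t + 72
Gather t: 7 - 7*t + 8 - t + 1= 16 - 8*t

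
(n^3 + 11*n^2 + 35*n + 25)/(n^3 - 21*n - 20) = (n^2 + 10*n + 25)/(n^2 - n - 20)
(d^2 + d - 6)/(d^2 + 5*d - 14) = (d + 3)/(d + 7)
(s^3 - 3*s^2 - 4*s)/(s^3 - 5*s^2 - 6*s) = (s - 4)/(s - 6)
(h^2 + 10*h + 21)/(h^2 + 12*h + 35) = (h + 3)/(h + 5)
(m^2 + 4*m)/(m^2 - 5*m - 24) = m*(m + 4)/(m^2 - 5*m - 24)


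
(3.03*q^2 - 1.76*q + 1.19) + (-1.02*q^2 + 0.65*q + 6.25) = 2.01*q^2 - 1.11*q + 7.44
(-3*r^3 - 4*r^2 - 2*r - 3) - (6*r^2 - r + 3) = -3*r^3 - 10*r^2 - r - 6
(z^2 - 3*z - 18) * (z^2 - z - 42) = z^4 - 4*z^3 - 57*z^2 + 144*z + 756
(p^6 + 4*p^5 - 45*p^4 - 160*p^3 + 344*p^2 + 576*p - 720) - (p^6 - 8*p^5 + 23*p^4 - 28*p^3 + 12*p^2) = 12*p^5 - 68*p^4 - 132*p^3 + 332*p^2 + 576*p - 720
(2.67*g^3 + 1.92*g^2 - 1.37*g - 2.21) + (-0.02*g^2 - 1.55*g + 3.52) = 2.67*g^3 + 1.9*g^2 - 2.92*g + 1.31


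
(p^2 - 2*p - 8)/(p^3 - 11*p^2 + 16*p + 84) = (p - 4)/(p^2 - 13*p + 42)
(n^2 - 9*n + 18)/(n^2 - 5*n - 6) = (n - 3)/(n + 1)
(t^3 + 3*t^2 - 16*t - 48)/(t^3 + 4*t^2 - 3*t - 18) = (t^2 - 16)/(t^2 + t - 6)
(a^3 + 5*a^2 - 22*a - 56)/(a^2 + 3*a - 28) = a + 2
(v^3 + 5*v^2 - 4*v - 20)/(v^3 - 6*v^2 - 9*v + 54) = (v^3 + 5*v^2 - 4*v - 20)/(v^3 - 6*v^2 - 9*v + 54)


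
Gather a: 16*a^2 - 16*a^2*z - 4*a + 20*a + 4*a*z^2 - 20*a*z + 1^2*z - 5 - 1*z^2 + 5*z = a^2*(16 - 16*z) + a*(4*z^2 - 20*z + 16) - z^2 + 6*z - 5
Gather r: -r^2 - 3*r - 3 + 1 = -r^2 - 3*r - 2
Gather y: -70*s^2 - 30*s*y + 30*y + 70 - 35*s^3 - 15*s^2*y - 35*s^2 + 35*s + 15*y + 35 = -35*s^3 - 105*s^2 + 35*s + y*(-15*s^2 - 30*s + 45) + 105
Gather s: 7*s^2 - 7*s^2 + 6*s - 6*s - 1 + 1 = 0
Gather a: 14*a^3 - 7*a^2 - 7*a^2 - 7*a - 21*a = 14*a^3 - 14*a^2 - 28*a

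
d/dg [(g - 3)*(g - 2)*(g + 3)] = 3*g^2 - 4*g - 9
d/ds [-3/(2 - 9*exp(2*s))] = -54*exp(2*s)/(9*exp(2*s) - 2)^2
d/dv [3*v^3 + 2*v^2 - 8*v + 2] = 9*v^2 + 4*v - 8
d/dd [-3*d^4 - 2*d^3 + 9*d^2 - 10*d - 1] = -12*d^3 - 6*d^2 + 18*d - 10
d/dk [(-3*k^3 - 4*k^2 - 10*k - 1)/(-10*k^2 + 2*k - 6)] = (15*k^4 - 6*k^3 - 27*k^2 + 14*k + 31)/(2*(25*k^4 - 10*k^3 + 31*k^2 - 6*k + 9))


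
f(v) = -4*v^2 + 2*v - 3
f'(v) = 2 - 8*v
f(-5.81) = -149.64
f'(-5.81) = 48.48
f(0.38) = -2.82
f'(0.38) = -1.04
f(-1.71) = -18.12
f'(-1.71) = 15.68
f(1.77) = -11.99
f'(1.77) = -12.16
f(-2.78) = -39.47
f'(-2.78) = 24.24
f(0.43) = -2.88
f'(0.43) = -1.44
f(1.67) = -10.82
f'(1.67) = -11.36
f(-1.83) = -20.06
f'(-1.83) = 16.64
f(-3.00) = -45.00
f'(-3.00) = 26.00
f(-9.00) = -345.00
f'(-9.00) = 74.00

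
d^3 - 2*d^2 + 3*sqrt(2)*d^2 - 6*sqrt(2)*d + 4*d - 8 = (d - 2)*(d + sqrt(2))*(d + 2*sqrt(2))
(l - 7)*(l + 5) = l^2 - 2*l - 35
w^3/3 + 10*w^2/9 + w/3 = w*(w/3 + 1)*(w + 1/3)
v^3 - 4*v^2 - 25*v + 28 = (v - 7)*(v - 1)*(v + 4)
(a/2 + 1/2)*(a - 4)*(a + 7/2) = a^3/2 + a^2/4 - 29*a/4 - 7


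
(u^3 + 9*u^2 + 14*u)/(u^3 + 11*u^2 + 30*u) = (u^2 + 9*u + 14)/(u^2 + 11*u + 30)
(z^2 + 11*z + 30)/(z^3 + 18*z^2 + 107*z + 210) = 1/(z + 7)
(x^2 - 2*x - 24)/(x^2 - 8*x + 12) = (x + 4)/(x - 2)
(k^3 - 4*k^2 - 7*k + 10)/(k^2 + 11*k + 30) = (k^3 - 4*k^2 - 7*k + 10)/(k^2 + 11*k + 30)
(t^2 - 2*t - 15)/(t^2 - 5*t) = (t + 3)/t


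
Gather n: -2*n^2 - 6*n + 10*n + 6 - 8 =-2*n^2 + 4*n - 2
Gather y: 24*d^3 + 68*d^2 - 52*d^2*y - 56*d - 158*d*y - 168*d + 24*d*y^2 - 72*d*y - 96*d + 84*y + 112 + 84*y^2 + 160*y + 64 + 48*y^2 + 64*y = 24*d^3 + 68*d^2 - 320*d + y^2*(24*d + 132) + y*(-52*d^2 - 230*d + 308) + 176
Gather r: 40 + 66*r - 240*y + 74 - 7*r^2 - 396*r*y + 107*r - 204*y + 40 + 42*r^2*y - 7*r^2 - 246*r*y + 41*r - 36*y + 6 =r^2*(42*y - 14) + r*(214 - 642*y) - 480*y + 160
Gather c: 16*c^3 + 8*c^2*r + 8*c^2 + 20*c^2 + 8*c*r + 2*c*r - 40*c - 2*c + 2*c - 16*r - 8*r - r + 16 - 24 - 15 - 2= 16*c^3 + c^2*(8*r + 28) + c*(10*r - 40) - 25*r - 25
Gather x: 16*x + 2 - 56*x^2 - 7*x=-56*x^2 + 9*x + 2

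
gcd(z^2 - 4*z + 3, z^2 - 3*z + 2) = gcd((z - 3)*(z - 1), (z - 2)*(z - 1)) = z - 1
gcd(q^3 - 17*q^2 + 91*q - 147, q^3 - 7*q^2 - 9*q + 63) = q^2 - 10*q + 21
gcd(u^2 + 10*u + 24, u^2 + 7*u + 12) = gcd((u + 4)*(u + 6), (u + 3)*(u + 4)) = u + 4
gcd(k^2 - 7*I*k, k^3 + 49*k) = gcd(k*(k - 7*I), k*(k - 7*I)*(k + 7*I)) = k^2 - 7*I*k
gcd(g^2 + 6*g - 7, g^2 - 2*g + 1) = g - 1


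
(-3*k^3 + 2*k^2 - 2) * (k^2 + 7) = -3*k^5 + 2*k^4 - 21*k^3 + 12*k^2 - 14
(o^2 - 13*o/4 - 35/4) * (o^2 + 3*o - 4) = o^4 - o^3/4 - 45*o^2/2 - 53*o/4 + 35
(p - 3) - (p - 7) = 4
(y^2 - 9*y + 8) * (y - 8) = y^3 - 17*y^2 + 80*y - 64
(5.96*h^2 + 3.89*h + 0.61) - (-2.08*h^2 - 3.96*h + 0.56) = 8.04*h^2 + 7.85*h + 0.0499999999999999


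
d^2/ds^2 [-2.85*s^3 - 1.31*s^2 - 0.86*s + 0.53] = -17.1*s - 2.62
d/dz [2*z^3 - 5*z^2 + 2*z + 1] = 6*z^2 - 10*z + 2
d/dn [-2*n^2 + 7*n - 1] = 7 - 4*n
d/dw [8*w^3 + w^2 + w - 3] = 24*w^2 + 2*w + 1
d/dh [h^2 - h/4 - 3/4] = 2*h - 1/4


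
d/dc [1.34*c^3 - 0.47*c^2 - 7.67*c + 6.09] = 4.02*c^2 - 0.94*c - 7.67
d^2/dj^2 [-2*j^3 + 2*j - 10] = -12*j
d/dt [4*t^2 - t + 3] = 8*t - 1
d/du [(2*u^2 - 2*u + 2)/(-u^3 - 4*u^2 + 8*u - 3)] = 2*(u^4 - 2*u^3 + 7*u^2 + 2*u - 5)/(u^6 + 8*u^5 - 58*u^3 + 88*u^2 - 48*u + 9)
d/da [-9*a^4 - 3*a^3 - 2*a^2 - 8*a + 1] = -36*a^3 - 9*a^2 - 4*a - 8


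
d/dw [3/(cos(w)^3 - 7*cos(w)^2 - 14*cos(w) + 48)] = 3*(3*cos(w)^2 - 14*cos(w) - 14)*sin(w)/(cos(w)^3 - 7*cos(w)^2 - 14*cos(w) + 48)^2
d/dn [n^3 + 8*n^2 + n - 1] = 3*n^2 + 16*n + 1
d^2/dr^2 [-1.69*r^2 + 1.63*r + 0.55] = -3.38000000000000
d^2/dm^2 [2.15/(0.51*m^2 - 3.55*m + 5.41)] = (-1.11843*m^2 + 7.78515*m + 2.15*(1.02*m - 3.55)*(2.04*m - 7.1) - 11.86413)/(0.51*m^2 - 3.55*m + 5.41)^3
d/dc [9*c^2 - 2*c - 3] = 18*c - 2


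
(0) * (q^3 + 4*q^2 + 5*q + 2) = 0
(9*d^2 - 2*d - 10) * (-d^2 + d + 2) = -9*d^4 + 11*d^3 + 26*d^2 - 14*d - 20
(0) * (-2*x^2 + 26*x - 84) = 0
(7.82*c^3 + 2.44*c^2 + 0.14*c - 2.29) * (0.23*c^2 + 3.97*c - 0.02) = 1.7986*c^5 + 31.6066*c^4 + 9.5626*c^3 - 0.0196999999999999*c^2 - 9.0941*c + 0.0458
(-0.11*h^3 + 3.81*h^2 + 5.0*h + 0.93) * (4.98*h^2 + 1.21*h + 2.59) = -0.5478*h^5 + 18.8407*h^4 + 29.2252*h^3 + 20.5493*h^2 + 14.0753*h + 2.4087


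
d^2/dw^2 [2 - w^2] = -2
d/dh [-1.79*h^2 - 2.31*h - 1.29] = -3.58*h - 2.31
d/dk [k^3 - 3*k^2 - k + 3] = 3*k^2 - 6*k - 1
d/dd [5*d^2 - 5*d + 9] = 10*d - 5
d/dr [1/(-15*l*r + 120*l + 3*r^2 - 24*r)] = (5*l - 2*r + 8)/(3*(5*l*r - 40*l - r^2 + 8*r)^2)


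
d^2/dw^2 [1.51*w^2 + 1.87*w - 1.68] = 3.02000000000000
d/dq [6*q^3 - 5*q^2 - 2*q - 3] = 18*q^2 - 10*q - 2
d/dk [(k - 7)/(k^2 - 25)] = (k^2 - 2*k*(k - 7) - 25)/(k^2 - 25)^2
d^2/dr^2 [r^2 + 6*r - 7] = 2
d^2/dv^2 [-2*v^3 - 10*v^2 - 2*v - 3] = -12*v - 20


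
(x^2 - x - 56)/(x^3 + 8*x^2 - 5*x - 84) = (x - 8)/(x^2 + x - 12)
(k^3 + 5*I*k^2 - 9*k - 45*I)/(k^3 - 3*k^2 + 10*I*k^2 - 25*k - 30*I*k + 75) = (k + 3)/(k + 5*I)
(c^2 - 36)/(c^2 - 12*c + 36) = (c + 6)/(c - 6)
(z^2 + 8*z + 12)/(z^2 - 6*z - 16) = (z + 6)/(z - 8)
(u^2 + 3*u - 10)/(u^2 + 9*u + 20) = (u - 2)/(u + 4)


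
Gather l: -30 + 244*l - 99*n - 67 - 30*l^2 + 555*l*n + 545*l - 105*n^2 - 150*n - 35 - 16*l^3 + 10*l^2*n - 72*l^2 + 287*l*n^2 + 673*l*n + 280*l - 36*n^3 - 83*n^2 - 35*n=-16*l^3 + l^2*(10*n - 102) + l*(287*n^2 + 1228*n + 1069) - 36*n^3 - 188*n^2 - 284*n - 132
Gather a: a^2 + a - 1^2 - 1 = a^2 + a - 2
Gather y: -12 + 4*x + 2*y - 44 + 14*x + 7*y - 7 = 18*x + 9*y - 63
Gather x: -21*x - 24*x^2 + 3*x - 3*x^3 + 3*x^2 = -3*x^3 - 21*x^2 - 18*x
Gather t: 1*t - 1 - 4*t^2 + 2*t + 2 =-4*t^2 + 3*t + 1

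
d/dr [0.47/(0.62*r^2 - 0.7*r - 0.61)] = (0.329 - 0.5828*r)/(-0.62*r^2 + 0.7*r + 0.61)^2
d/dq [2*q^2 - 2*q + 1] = 4*q - 2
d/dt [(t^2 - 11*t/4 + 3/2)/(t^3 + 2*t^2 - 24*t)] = (-t^4 + 11*t^3/2 - 23*t^2 - 6*t + 36)/(t^2*(t^4 + 4*t^3 - 44*t^2 - 96*t + 576))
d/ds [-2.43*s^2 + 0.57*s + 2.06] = 0.57 - 4.86*s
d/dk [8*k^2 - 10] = 16*k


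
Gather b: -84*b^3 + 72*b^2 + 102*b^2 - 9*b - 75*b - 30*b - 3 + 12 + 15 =-84*b^3 + 174*b^2 - 114*b + 24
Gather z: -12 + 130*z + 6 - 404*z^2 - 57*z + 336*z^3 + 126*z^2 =336*z^3 - 278*z^2 + 73*z - 6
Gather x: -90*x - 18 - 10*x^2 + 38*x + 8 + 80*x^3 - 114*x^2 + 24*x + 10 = 80*x^3 - 124*x^2 - 28*x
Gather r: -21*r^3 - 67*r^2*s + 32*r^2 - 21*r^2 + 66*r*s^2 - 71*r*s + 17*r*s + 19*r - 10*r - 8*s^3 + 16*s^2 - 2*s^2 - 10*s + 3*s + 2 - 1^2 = -21*r^3 + r^2*(11 - 67*s) + r*(66*s^2 - 54*s + 9) - 8*s^3 + 14*s^2 - 7*s + 1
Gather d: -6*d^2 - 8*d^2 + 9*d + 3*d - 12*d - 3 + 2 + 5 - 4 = -14*d^2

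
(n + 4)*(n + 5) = n^2 + 9*n + 20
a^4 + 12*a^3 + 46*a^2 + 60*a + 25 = (a + 1)^2*(a + 5)^2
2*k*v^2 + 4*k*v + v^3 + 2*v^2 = v*(2*k + v)*(v + 2)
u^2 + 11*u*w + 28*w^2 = (u + 4*w)*(u + 7*w)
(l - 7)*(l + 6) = l^2 - l - 42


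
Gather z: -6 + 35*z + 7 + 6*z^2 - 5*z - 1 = 6*z^2 + 30*z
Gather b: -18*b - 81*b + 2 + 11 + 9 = 22 - 99*b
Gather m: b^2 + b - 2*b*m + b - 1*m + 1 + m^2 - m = b^2 + 2*b + m^2 + m*(-2*b - 2) + 1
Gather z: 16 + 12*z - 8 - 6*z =6*z + 8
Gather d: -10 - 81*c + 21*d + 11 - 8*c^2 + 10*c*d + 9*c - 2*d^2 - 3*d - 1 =-8*c^2 - 72*c - 2*d^2 + d*(10*c + 18)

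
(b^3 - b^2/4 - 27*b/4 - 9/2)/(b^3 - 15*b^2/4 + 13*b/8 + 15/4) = 2*(b^2 - b - 6)/(2*b^2 - 9*b + 10)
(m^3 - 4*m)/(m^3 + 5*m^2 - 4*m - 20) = m/(m + 5)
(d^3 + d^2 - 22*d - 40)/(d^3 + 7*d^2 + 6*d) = (d^3 + d^2 - 22*d - 40)/(d*(d^2 + 7*d + 6))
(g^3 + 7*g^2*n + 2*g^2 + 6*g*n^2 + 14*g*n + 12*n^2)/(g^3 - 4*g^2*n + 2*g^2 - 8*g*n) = (g^2 + 7*g*n + 6*n^2)/(g*(g - 4*n))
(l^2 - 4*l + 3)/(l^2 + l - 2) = (l - 3)/(l + 2)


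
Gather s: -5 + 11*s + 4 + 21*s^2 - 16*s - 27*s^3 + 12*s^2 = -27*s^3 + 33*s^2 - 5*s - 1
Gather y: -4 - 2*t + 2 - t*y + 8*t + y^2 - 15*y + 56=6*t + y^2 + y*(-t - 15) + 54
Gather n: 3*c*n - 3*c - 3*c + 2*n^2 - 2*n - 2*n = -6*c + 2*n^2 + n*(3*c - 4)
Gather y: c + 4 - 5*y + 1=c - 5*y + 5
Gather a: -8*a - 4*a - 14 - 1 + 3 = -12*a - 12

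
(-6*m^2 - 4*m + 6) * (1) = -6*m^2 - 4*m + 6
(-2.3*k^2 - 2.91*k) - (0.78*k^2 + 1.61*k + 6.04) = -3.08*k^2 - 4.52*k - 6.04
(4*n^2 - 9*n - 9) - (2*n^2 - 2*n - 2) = 2*n^2 - 7*n - 7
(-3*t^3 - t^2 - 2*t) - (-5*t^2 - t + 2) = -3*t^3 + 4*t^2 - t - 2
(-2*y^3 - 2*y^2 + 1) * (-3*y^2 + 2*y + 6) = 6*y^5 + 2*y^4 - 16*y^3 - 15*y^2 + 2*y + 6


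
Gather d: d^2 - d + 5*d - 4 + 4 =d^2 + 4*d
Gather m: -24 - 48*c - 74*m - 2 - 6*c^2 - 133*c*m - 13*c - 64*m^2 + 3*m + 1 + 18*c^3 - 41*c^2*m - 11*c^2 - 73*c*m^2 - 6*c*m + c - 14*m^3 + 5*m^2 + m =18*c^3 - 17*c^2 - 60*c - 14*m^3 + m^2*(-73*c - 59) + m*(-41*c^2 - 139*c - 70) - 25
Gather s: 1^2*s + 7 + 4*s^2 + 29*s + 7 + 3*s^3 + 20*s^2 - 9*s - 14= 3*s^3 + 24*s^2 + 21*s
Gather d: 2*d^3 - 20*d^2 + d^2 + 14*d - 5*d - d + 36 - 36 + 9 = 2*d^3 - 19*d^2 + 8*d + 9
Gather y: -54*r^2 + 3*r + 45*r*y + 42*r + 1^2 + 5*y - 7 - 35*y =-54*r^2 + 45*r + y*(45*r - 30) - 6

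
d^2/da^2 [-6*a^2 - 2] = -12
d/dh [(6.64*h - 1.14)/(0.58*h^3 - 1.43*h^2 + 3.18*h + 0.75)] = (-7.7024*h^3 + 11.4788*h^2 - 3.2604*h + 8.6052)/(0.3364*h^6 - 1.6588*h^5 + 5.7337*h^4 - 8.2248*h^3 + 7.9674*h^2 + 4.77*h + 0.5625)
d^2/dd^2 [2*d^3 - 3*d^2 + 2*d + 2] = 12*d - 6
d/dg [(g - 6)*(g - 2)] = 2*g - 8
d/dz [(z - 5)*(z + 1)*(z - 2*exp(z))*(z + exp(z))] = -z^3*exp(z) + 4*z^3 - 4*z^2*exp(2*z) + z^2*exp(z) - 12*z^2 + 12*z*exp(2*z) + 13*z*exp(z) - 10*z + 28*exp(2*z) + 5*exp(z)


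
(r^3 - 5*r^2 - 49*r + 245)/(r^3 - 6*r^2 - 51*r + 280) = (r - 7)/(r - 8)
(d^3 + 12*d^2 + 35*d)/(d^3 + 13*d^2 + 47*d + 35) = d/(d + 1)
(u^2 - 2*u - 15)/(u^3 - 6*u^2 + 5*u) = (u + 3)/(u*(u - 1))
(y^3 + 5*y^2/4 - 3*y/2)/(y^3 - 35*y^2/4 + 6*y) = (y + 2)/(y - 8)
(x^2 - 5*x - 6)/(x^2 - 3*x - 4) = (x - 6)/(x - 4)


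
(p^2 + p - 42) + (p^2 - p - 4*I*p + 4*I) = 2*p^2 - 4*I*p - 42 + 4*I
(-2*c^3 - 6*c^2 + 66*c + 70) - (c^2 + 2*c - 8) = -2*c^3 - 7*c^2 + 64*c + 78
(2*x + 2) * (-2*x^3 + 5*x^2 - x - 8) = -4*x^4 + 6*x^3 + 8*x^2 - 18*x - 16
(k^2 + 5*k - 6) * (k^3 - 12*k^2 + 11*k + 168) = k^5 - 7*k^4 - 55*k^3 + 295*k^2 + 774*k - 1008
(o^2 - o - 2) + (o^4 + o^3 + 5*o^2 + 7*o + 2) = o^4 + o^3 + 6*o^2 + 6*o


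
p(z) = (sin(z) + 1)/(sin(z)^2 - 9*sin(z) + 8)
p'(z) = (-2*sin(z)*cos(z) + 9*cos(z))*(sin(z) + 1)/(sin(z)^2 - 9*sin(z) + 8)^2 + cos(z)/(sin(z)^2 - 9*sin(z) + 8)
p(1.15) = 3.09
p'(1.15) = 15.33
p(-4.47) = 9.59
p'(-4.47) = -80.24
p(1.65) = 90.95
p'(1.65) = -2300.15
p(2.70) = 0.33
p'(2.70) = -0.77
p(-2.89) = 0.07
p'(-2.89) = -0.16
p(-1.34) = 0.00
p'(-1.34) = 0.01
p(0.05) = 0.14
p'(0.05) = 0.30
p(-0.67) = 0.03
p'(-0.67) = 0.07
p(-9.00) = 0.05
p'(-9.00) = -0.11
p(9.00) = 0.32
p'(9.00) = -0.73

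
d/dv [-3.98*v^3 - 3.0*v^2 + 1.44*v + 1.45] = -11.94*v^2 - 6.0*v + 1.44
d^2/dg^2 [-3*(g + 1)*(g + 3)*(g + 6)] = -18*g - 60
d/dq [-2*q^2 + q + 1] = 1 - 4*q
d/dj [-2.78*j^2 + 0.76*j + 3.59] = 0.76 - 5.56*j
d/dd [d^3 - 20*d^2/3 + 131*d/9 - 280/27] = 3*d^2 - 40*d/3 + 131/9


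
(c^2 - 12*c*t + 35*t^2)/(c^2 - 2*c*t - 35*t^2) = (c - 5*t)/(c + 5*t)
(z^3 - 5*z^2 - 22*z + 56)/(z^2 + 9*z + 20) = (z^2 - 9*z + 14)/(z + 5)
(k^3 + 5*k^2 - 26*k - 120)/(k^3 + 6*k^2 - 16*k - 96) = (k - 5)/(k - 4)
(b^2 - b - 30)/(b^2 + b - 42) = (b + 5)/(b + 7)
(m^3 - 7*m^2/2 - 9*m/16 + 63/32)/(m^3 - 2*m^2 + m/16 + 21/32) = (8*m^2 - 22*m - 21)/(8*m^2 - 10*m - 7)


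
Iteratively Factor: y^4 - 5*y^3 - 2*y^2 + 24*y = (y + 2)*(y^3 - 7*y^2 + 12*y) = (y - 3)*(y + 2)*(y^2 - 4*y) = y*(y - 3)*(y + 2)*(y - 4)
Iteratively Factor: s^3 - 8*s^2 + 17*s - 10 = (s - 2)*(s^2 - 6*s + 5) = (s - 2)*(s - 1)*(s - 5)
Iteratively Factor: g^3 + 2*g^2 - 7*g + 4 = (g + 4)*(g^2 - 2*g + 1) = (g - 1)*(g + 4)*(g - 1)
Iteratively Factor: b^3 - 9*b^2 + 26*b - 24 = (b - 3)*(b^2 - 6*b + 8) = (b - 3)*(b - 2)*(b - 4)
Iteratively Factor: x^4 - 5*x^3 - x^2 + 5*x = (x + 1)*(x^3 - 6*x^2 + 5*x) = (x - 1)*(x + 1)*(x^2 - 5*x) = (x - 5)*(x - 1)*(x + 1)*(x)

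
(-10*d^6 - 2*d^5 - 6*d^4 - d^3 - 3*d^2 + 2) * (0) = 0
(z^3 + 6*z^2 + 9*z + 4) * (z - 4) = z^4 + 2*z^3 - 15*z^2 - 32*z - 16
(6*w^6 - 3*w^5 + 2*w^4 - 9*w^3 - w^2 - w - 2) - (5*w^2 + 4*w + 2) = 6*w^6 - 3*w^5 + 2*w^4 - 9*w^3 - 6*w^2 - 5*w - 4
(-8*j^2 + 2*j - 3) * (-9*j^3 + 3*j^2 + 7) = 72*j^5 - 42*j^4 + 33*j^3 - 65*j^2 + 14*j - 21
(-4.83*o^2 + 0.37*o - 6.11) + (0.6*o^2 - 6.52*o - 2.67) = -4.23*o^2 - 6.15*o - 8.78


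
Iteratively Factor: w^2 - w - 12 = (w + 3)*(w - 4)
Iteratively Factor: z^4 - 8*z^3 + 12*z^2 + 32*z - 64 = (z - 4)*(z^3 - 4*z^2 - 4*z + 16) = (z - 4)^2*(z^2 - 4) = (z - 4)^2*(z + 2)*(z - 2)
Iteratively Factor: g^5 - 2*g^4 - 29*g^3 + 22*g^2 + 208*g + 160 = (g + 4)*(g^4 - 6*g^3 - 5*g^2 + 42*g + 40) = (g - 4)*(g + 4)*(g^3 - 2*g^2 - 13*g - 10) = (g - 4)*(g + 2)*(g + 4)*(g^2 - 4*g - 5) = (g - 4)*(g + 1)*(g + 2)*(g + 4)*(g - 5)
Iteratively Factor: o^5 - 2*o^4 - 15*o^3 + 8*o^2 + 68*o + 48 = (o + 1)*(o^4 - 3*o^3 - 12*o^2 + 20*o + 48) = (o - 3)*(o + 1)*(o^3 - 12*o - 16) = (o - 3)*(o + 1)*(o + 2)*(o^2 - 2*o - 8) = (o - 4)*(o - 3)*(o + 1)*(o + 2)*(o + 2)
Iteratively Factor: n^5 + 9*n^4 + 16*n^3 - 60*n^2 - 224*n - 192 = (n + 2)*(n^4 + 7*n^3 + 2*n^2 - 64*n - 96) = (n + 2)*(n + 4)*(n^3 + 3*n^2 - 10*n - 24) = (n + 2)^2*(n + 4)*(n^2 + n - 12) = (n - 3)*(n + 2)^2*(n + 4)*(n + 4)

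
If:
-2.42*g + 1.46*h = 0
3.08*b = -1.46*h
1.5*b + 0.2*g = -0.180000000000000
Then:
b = -0.14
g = 0.18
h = 0.30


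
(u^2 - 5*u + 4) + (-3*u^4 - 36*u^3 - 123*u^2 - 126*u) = -3*u^4 - 36*u^3 - 122*u^2 - 131*u + 4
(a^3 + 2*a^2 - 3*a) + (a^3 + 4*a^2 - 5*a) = 2*a^3 + 6*a^2 - 8*a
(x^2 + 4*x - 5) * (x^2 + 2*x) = x^4 + 6*x^3 + 3*x^2 - 10*x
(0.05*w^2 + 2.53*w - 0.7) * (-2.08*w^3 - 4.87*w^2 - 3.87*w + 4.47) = -0.104*w^5 - 5.5059*w^4 - 11.0586*w^3 - 6.1586*w^2 + 14.0181*w - 3.129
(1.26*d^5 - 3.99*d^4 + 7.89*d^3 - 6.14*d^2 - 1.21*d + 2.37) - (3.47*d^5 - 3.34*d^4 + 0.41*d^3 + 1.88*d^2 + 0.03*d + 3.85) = -2.21*d^5 - 0.65*d^4 + 7.48*d^3 - 8.02*d^2 - 1.24*d - 1.48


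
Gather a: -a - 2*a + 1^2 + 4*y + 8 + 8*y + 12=-3*a + 12*y + 21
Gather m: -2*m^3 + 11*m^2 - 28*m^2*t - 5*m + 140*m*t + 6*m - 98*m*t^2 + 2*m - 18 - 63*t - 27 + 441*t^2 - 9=-2*m^3 + m^2*(11 - 28*t) + m*(-98*t^2 + 140*t + 3) + 441*t^2 - 63*t - 54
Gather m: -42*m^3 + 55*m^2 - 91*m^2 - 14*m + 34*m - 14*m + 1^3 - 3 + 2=-42*m^3 - 36*m^2 + 6*m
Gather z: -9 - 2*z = -2*z - 9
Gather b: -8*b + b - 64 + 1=-7*b - 63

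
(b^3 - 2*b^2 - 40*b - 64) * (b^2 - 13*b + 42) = b^5 - 15*b^4 + 28*b^3 + 372*b^2 - 848*b - 2688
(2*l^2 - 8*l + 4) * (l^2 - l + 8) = 2*l^4 - 10*l^3 + 28*l^2 - 68*l + 32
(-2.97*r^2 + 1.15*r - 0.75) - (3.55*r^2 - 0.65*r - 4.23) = -6.52*r^2 + 1.8*r + 3.48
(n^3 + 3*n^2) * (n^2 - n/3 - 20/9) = n^5 + 8*n^4/3 - 29*n^3/9 - 20*n^2/3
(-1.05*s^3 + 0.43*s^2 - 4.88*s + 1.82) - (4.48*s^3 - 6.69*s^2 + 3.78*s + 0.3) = -5.53*s^3 + 7.12*s^2 - 8.66*s + 1.52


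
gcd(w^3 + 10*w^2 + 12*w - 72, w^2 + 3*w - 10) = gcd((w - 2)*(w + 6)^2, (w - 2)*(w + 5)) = w - 2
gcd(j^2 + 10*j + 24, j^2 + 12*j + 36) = j + 6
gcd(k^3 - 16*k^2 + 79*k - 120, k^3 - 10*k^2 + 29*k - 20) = k - 5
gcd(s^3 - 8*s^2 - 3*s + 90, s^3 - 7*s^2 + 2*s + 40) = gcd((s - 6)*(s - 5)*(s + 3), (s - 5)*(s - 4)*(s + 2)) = s - 5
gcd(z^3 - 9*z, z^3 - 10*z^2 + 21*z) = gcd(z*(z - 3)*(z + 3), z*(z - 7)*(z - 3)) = z^2 - 3*z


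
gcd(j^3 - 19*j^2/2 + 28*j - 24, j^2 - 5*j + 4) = j - 4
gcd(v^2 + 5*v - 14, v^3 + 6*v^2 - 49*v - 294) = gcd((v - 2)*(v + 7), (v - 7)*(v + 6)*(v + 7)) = v + 7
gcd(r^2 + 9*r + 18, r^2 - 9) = r + 3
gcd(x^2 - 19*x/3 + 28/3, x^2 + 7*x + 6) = 1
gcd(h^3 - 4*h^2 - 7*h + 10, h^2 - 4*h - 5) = h - 5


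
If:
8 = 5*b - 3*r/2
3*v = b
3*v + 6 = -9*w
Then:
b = -9*w - 6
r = -30*w - 76/3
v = -3*w - 2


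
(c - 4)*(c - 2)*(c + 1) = c^3 - 5*c^2 + 2*c + 8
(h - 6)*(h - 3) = h^2 - 9*h + 18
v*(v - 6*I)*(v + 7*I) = v^3 + I*v^2 + 42*v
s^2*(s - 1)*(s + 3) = s^4 + 2*s^3 - 3*s^2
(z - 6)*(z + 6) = z^2 - 36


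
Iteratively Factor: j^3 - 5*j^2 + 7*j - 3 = (j - 1)*(j^2 - 4*j + 3) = (j - 1)^2*(j - 3)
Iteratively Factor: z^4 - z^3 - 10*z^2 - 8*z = (z + 2)*(z^3 - 3*z^2 - 4*z) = z*(z + 2)*(z^2 - 3*z - 4) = z*(z + 1)*(z + 2)*(z - 4)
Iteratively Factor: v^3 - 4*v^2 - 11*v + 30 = (v - 2)*(v^2 - 2*v - 15) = (v - 5)*(v - 2)*(v + 3)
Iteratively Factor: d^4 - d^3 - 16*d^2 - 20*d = (d)*(d^3 - d^2 - 16*d - 20) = d*(d + 2)*(d^2 - 3*d - 10) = d*(d + 2)^2*(d - 5)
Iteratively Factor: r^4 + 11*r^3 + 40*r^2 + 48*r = (r + 4)*(r^3 + 7*r^2 + 12*r) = (r + 4)^2*(r^2 + 3*r) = r*(r + 4)^2*(r + 3)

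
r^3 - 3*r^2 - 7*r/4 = r*(r - 7/2)*(r + 1/2)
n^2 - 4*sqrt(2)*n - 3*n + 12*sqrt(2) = (n - 3)*(n - 4*sqrt(2))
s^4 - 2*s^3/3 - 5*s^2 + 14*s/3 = s*(s - 2)*(s - 1)*(s + 7/3)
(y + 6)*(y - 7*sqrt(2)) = y^2 - 7*sqrt(2)*y + 6*y - 42*sqrt(2)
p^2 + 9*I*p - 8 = (p + I)*(p + 8*I)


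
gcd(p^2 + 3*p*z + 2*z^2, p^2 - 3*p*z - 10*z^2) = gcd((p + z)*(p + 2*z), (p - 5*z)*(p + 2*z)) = p + 2*z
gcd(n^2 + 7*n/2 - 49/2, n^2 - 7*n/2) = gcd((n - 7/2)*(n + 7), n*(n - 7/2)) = n - 7/2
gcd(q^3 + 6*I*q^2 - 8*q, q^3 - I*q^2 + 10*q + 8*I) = q + 2*I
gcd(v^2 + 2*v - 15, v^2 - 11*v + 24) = v - 3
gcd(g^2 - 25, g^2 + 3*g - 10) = g + 5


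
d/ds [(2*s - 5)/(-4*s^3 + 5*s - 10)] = (-8*s^3 + 10*s + (2*s - 5)*(12*s^2 - 5) - 20)/(4*s^3 - 5*s + 10)^2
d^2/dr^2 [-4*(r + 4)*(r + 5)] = -8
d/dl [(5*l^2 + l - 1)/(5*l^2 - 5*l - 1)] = 6*(-5*l^2 - 1)/(25*l^4 - 50*l^3 + 15*l^2 + 10*l + 1)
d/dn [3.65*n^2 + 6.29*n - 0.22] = 7.3*n + 6.29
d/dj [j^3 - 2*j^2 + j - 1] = 3*j^2 - 4*j + 1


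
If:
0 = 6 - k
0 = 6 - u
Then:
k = 6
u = 6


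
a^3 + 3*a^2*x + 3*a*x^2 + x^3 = (a + x)^3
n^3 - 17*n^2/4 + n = n*(n - 4)*(n - 1/4)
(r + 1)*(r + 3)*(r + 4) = r^3 + 8*r^2 + 19*r + 12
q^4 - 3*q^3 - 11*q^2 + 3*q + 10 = (q - 5)*(q - 1)*(q + 1)*(q + 2)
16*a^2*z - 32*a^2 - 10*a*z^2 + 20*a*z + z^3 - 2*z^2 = (-8*a + z)*(-2*a + z)*(z - 2)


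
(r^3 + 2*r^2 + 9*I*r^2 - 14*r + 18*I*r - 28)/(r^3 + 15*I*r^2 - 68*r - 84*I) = (r + 2)/(r + 6*I)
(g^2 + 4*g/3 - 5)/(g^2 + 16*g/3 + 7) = (3*g - 5)/(3*g + 7)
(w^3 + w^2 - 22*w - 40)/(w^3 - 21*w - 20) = (w + 2)/(w + 1)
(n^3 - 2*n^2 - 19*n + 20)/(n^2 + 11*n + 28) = (n^2 - 6*n + 5)/(n + 7)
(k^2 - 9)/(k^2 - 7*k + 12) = (k + 3)/(k - 4)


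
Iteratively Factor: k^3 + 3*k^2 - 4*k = (k + 4)*(k^2 - k) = (k - 1)*(k + 4)*(k)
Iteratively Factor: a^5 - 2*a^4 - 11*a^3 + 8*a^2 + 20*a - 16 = (a - 1)*(a^4 - a^3 - 12*a^2 - 4*a + 16) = (a - 4)*(a - 1)*(a^3 + 3*a^2 - 4) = (a - 4)*(a - 1)*(a + 2)*(a^2 + a - 2) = (a - 4)*(a - 1)^2*(a + 2)*(a + 2)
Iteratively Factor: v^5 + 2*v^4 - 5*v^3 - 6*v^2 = (v + 1)*(v^4 + v^3 - 6*v^2) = (v - 2)*(v + 1)*(v^3 + 3*v^2) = (v - 2)*(v + 1)*(v + 3)*(v^2) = v*(v - 2)*(v + 1)*(v + 3)*(v)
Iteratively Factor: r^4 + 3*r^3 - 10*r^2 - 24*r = (r + 4)*(r^3 - r^2 - 6*r) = (r + 2)*(r + 4)*(r^2 - 3*r) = (r - 3)*(r + 2)*(r + 4)*(r)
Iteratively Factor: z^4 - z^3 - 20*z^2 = (z - 5)*(z^3 + 4*z^2) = (z - 5)*(z + 4)*(z^2) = z*(z - 5)*(z + 4)*(z)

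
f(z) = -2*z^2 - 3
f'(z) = -4*z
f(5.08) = -54.61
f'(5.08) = -20.32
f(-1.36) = -6.70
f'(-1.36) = 5.44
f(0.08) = -3.01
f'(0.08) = -0.32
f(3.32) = -25.04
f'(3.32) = -13.28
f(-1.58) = -7.99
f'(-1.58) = 6.32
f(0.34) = -3.23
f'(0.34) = -1.36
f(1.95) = -10.60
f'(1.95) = -7.80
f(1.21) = -5.93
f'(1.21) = -4.84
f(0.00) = -3.00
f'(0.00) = 0.00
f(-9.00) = -165.00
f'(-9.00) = 36.00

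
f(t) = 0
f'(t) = 0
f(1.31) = 0.00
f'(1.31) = 0.00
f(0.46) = 0.00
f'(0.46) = 0.00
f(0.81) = 0.00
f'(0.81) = 0.00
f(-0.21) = 0.00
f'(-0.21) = 0.00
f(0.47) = 0.00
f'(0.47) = 0.00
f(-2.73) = 0.00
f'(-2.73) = 0.00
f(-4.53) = 0.00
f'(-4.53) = 0.00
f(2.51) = 0.00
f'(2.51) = 0.00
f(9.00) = 0.00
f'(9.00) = 0.00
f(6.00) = 0.00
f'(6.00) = 0.00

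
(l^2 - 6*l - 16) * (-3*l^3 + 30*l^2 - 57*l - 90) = -3*l^5 + 48*l^4 - 189*l^3 - 228*l^2 + 1452*l + 1440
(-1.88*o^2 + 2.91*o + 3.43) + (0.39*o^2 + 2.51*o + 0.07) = -1.49*o^2 + 5.42*o + 3.5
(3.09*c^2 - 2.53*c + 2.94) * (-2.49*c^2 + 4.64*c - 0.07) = -7.6941*c^4 + 20.6373*c^3 - 19.2761*c^2 + 13.8187*c - 0.2058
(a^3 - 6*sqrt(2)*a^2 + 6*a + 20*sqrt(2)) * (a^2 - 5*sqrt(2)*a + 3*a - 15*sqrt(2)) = a^5 - 11*sqrt(2)*a^4 + 3*a^4 - 33*sqrt(2)*a^3 + 66*a^3 - 10*sqrt(2)*a^2 + 198*a^2 - 200*a - 30*sqrt(2)*a - 600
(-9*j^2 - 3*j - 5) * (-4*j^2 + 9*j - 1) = 36*j^4 - 69*j^3 + 2*j^2 - 42*j + 5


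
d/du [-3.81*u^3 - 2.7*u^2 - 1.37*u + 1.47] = -11.43*u^2 - 5.4*u - 1.37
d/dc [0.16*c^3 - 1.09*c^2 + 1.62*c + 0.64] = 0.48*c^2 - 2.18*c + 1.62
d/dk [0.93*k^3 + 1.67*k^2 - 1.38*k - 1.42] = 2.79*k^2 + 3.34*k - 1.38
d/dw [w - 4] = 1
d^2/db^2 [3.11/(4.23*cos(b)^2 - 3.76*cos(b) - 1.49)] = (222.587676*(1 - cos(b)^2)^2 - 148.391784*cos(b)^3 + 233.667362*cos(b)^2 + 279.360104*cos(b) - 349.726342)/(-4.23*cos(b)^2 + 3.76*cos(b) + 1.49)^3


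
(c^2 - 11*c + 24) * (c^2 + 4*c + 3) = c^4 - 7*c^3 - 17*c^2 + 63*c + 72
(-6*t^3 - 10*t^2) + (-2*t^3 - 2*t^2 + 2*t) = -8*t^3 - 12*t^2 + 2*t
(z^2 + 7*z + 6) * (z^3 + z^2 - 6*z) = z^5 + 8*z^4 + 7*z^3 - 36*z^2 - 36*z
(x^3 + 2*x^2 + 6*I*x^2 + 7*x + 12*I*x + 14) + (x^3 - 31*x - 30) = 2*x^3 + 2*x^2 + 6*I*x^2 - 24*x + 12*I*x - 16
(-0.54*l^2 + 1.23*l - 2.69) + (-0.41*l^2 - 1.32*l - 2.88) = -0.95*l^2 - 0.0900000000000001*l - 5.57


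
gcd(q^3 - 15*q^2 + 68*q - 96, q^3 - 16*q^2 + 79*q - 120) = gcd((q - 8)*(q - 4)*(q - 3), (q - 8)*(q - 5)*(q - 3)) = q^2 - 11*q + 24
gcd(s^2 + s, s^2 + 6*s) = s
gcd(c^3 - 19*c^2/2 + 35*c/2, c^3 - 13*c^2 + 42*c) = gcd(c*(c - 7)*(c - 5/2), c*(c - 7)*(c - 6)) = c^2 - 7*c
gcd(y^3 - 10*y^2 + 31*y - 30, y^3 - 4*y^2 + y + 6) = y^2 - 5*y + 6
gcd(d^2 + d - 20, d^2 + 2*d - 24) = d - 4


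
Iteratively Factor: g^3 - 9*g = (g - 3)*(g^2 + 3*g) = g*(g - 3)*(g + 3)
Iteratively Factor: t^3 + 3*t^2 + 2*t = (t + 2)*(t^2 + t) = t*(t + 2)*(t + 1)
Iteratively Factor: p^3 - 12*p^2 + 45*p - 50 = (p - 5)*(p^2 - 7*p + 10) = (p - 5)^2*(p - 2)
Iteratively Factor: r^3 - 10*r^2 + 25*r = (r)*(r^2 - 10*r + 25) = r*(r - 5)*(r - 5)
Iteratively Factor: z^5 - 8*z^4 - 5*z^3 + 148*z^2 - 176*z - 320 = (z - 4)*(z^4 - 4*z^3 - 21*z^2 + 64*z + 80) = (z - 4)^2*(z^3 - 21*z - 20) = (z - 4)^2*(z + 1)*(z^2 - z - 20) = (z - 4)^2*(z + 1)*(z + 4)*(z - 5)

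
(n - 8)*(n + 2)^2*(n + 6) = n^4 + 2*n^3 - 52*n^2 - 200*n - 192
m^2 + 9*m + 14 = (m + 2)*(m + 7)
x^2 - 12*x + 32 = (x - 8)*(x - 4)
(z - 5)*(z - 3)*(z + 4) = z^3 - 4*z^2 - 17*z + 60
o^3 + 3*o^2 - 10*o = o*(o - 2)*(o + 5)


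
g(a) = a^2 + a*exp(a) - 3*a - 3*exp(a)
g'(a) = a*exp(a) + 2*a - 2*exp(a) - 3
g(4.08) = 68.28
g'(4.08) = 128.18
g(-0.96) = 2.29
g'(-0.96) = -6.05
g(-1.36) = 4.81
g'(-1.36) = -6.58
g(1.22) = -8.20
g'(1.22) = -3.20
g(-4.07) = 28.65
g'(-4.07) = -11.24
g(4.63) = 174.64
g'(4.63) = 275.87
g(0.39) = -4.87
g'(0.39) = -4.60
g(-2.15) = 10.47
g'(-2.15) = -7.78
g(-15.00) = 270.00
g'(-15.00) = -33.00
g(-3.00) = 17.70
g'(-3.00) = -9.25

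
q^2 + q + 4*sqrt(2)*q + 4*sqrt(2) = (q + 1)*(q + 4*sqrt(2))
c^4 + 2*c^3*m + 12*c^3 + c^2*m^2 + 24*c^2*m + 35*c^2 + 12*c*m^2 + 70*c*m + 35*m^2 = (c + 5)*(c + 7)*(c + m)^2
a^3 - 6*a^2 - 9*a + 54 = (a - 6)*(a - 3)*(a + 3)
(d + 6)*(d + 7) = d^2 + 13*d + 42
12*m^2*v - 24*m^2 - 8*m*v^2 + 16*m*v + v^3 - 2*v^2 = (-6*m + v)*(-2*m + v)*(v - 2)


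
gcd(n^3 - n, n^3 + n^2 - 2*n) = n^2 - n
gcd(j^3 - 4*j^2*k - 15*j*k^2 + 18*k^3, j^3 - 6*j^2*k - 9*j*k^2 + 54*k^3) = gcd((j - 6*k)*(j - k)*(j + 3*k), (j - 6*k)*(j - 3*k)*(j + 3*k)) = j^2 - 3*j*k - 18*k^2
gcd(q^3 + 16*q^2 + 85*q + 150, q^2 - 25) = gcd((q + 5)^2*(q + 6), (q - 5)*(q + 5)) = q + 5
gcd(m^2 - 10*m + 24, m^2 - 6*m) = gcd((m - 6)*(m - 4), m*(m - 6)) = m - 6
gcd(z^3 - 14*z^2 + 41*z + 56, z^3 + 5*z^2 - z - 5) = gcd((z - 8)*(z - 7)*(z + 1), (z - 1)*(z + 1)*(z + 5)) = z + 1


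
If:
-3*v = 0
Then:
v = 0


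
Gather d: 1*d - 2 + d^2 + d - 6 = d^2 + 2*d - 8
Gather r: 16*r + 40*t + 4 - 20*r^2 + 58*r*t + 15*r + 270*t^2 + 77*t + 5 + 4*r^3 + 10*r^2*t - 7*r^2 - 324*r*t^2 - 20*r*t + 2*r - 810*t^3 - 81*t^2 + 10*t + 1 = 4*r^3 + r^2*(10*t - 27) + r*(-324*t^2 + 38*t + 33) - 810*t^3 + 189*t^2 + 127*t + 10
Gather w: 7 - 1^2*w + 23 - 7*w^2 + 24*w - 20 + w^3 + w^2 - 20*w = w^3 - 6*w^2 + 3*w + 10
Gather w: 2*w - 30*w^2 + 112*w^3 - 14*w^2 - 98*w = 112*w^3 - 44*w^2 - 96*w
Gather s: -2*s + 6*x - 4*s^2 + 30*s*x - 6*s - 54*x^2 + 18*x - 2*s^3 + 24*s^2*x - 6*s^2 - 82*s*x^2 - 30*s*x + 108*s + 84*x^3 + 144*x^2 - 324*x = -2*s^3 + s^2*(24*x - 10) + s*(100 - 82*x^2) + 84*x^3 + 90*x^2 - 300*x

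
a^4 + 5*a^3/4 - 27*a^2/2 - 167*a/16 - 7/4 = (a - 7/2)*(a + 1/4)*(a + 1/2)*(a + 4)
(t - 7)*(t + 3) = t^2 - 4*t - 21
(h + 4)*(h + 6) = h^2 + 10*h + 24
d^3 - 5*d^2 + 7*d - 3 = (d - 3)*(d - 1)^2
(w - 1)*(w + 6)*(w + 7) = w^3 + 12*w^2 + 29*w - 42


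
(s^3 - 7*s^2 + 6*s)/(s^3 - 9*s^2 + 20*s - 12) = s/(s - 2)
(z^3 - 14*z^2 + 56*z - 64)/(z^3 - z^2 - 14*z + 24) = (z^2 - 12*z + 32)/(z^2 + z - 12)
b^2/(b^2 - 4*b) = b/(b - 4)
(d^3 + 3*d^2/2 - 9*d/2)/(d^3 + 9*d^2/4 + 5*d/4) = 2*(2*d^2 + 3*d - 9)/(4*d^2 + 9*d + 5)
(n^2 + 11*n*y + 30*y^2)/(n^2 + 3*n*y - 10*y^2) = (-n - 6*y)/(-n + 2*y)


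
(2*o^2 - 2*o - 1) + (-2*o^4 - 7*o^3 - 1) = -2*o^4 - 7*o^3 + 2*o^2 - 2*o - 2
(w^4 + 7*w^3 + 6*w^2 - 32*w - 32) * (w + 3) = w^5 + 10*w^4 + 27*w^3 - 14*w^2 - 128*w - 96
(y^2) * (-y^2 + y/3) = -y^4 + y^3/3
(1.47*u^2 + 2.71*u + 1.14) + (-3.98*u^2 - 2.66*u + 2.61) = -2.51*u^2 + 0.0499999999999998*u + 3.75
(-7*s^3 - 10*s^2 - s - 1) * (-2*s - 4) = 14*s^4 + 48*s^3 + 42*s^2 + 6*s + 4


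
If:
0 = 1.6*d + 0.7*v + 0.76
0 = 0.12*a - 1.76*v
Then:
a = 14.6666666666667*v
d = -0.4375*v - 0.475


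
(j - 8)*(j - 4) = j^2 - 12*j + 32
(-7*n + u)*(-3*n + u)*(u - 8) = 21*n^2*u - 168*n^2 - 10*n*u^2 + 80*n*u + u^3 - 8*u^2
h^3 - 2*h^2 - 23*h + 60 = (h - 4)*(h - 3)*(h + 5)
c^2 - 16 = (c - 4)*(c + 4)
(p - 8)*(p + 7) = p^2 - p - 56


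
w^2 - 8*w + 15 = (w - 5)*(w - 3)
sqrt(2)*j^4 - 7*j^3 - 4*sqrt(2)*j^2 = j^2*(j - 4*sqrt(2))*(sqrt(2)*j + 1)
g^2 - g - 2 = (g - 2)*(g + 1)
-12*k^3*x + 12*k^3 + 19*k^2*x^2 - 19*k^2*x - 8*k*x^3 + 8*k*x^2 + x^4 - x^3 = (-4*k + x)*(-3*k + x)*(-k + x)*(x - 1)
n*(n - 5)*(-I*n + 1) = -I*n^3 + n^2 + 5*I*n^2 - 5*n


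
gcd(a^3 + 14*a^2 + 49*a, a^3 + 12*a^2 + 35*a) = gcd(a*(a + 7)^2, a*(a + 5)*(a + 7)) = a^2 + 7*a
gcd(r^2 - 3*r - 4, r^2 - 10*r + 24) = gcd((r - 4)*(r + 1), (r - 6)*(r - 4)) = r - 4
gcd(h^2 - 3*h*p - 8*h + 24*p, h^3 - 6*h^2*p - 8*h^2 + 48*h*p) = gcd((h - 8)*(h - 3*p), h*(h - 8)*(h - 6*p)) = h - 8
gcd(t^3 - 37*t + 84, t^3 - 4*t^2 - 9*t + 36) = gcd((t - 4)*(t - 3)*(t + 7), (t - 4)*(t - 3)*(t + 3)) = t^2 - 7*t + 12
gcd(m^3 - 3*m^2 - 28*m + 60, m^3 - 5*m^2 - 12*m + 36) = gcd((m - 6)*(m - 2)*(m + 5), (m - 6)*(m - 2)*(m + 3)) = m^2 - 8*m + 12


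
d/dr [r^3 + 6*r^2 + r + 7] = 3*r^2 + 12*r + 1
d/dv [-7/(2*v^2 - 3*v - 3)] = 7*(4*v - 3)/(-2*v^2 + 3*v + 3)^2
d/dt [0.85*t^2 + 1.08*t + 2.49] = 1.7*t + 1.08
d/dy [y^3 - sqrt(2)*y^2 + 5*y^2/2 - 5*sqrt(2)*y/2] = 3*y^2 - 2*sqrt(2)*y + 5*y - 5*sqrt(2)/2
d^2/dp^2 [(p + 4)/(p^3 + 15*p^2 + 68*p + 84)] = 2*((p + 4)*(3*p^2 + 30*p + 68)^2 - (3*p^2 + 30*p + 3*(p + 4)*(p + 5) + 68)*(p^3 + 15*p^2 + 68*p + 84))/(p^3 + 15*p^2 + 68*p + 84)^3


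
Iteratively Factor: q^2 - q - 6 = (q + 2)*(q - 3)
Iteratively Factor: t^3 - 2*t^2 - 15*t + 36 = (t - 3)*(t^2 + t - 12) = (t - 3)*(t + 4)*(t - 3)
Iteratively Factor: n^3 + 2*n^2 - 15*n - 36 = (n + 3)*(n^2 - n - 12) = (n - 4)*(n + 3)*(n + 3)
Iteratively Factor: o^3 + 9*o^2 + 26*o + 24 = (o + 2)*(o^2 + 7*o + 12) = (o + 2)*(o + 4)*(o + 3)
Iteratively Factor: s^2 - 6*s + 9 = (s - 3)*(s - 3)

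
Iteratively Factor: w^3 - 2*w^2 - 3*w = (w - 3)*(w^2 + w) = w*(w - 3)*(w + 1)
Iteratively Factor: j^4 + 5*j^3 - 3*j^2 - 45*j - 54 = (j + 3)*(j^3 + 2*j^2 - 9*j - 18) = (j + 3)^2*(j^2 - j - 6) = (j - 3)*(j + 3)^2*(j + 2)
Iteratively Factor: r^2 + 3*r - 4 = (r - 1)*(r + 4)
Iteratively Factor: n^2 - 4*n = (n)*(n - 4)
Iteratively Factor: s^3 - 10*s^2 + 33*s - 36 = (s - 3)*(s^2 - 7*s + 12) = (s - 4)*(s - 3)*(s - 3)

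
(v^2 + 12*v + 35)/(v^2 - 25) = (v + 7)/(v - 5)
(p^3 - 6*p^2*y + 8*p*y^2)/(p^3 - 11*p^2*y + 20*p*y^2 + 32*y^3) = p*(-p + 2*y)/(-p^2 + 7*p*y + 8*y^2)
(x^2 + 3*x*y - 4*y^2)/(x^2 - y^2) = (x + 4*y)/(x + y)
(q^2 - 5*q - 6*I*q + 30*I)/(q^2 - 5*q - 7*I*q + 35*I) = (q - 6*I)/(q - 7*I)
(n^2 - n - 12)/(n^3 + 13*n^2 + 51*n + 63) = (n - 4)/(n^2 + 10*n + 21)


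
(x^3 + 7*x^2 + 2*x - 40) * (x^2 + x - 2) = x^5 + 8*x^4 + 7*x^3 - 52*x^2 - 44*x + 80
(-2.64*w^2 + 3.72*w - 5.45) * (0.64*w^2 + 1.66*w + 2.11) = -1.6896*w^4 - 2.0016*w^3 - 2.8832*w^2 - 1.1978*w - 11.4995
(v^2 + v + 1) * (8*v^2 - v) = 8*v^4 + 7*v^3 + 7*v^2 - v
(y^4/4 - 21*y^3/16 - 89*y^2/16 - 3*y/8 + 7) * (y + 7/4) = y^5/4 - 7*y^4/8 - 503*y^3/64 - 647*y^2/64 + 203*y/32 + 49/4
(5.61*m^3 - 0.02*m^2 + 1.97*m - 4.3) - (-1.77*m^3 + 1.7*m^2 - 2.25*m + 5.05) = 7.38*m^3 - 1.72*m^2 + 4.22*m - 9.35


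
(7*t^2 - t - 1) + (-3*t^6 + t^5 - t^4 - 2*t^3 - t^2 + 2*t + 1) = -3*t^6 + t^5 - t^4 - 2*t^3 + 6*t^2 + t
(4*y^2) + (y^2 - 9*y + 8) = 5*y^2 - 9*y + 8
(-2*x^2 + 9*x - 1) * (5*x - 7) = -10*x^3 + 59*x^2 - 68*x + 7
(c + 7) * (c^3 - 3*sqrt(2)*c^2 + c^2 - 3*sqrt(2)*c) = c^4 - 3*sqrt(2)*c^3 + 8*c^3 - 24*sqrt(2)*c^2 + 7*c^2 - 21*sqrt(2)*c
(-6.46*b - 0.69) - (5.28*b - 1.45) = 0.76 - 11.74*b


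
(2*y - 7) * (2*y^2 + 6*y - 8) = 4*y^3 - 2*y^2 - 58*y + 56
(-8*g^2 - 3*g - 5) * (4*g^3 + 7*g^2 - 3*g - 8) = -32*g^5 - 68*g^4 - 17*g^3 + 38*g^2 + 39*g + 40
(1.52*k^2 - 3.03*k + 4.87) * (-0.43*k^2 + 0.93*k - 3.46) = -0.6536*k^4 + 2.7165*k^3 - 10.1712*k^2 + 15.0129*k - 16.8502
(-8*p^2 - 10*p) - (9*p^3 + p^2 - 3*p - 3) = -9*p^3 - 9*p^2 - 7*p + 3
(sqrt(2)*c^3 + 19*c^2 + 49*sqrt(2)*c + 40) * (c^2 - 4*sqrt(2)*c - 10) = sqrt(2)*c^5 + 11*c^4 - 37*sqrt(2)*c^3 - 542*c^2 - 650*sqrt(2)*c - 400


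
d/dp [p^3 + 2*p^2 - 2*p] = 3*p^2 + 4*p - 2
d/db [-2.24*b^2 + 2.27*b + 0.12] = 2.27 - 4.48*b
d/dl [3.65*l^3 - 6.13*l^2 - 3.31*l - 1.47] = 10.95*l^2 - 12.26*l - 3.31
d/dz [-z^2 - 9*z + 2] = -2*z - 9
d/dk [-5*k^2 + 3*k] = 3 - 10*k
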